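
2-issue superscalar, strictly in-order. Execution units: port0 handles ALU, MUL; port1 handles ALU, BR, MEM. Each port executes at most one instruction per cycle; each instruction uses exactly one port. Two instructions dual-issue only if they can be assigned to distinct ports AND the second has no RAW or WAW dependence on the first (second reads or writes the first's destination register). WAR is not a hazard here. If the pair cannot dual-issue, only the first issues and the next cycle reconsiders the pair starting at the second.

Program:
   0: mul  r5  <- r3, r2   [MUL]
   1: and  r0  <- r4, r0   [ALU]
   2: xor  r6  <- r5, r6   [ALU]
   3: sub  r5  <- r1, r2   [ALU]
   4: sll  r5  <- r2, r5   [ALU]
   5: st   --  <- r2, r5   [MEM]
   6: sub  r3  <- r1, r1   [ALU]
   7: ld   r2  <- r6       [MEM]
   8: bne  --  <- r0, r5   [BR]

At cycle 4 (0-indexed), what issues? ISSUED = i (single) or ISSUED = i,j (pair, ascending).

ISSUED = 7

  cy0 -> i0&i1 (mul+and) dual
  cy1 -> i2&i3 (xor+sub) dual
  cy2 -> i4 (sll) RAW r5
  cy3 -> i5&i6 (st+sub) dual
  cy4 -> i7 (ld) no-port MEM/BR
  cy5 -> i8 (bne) tail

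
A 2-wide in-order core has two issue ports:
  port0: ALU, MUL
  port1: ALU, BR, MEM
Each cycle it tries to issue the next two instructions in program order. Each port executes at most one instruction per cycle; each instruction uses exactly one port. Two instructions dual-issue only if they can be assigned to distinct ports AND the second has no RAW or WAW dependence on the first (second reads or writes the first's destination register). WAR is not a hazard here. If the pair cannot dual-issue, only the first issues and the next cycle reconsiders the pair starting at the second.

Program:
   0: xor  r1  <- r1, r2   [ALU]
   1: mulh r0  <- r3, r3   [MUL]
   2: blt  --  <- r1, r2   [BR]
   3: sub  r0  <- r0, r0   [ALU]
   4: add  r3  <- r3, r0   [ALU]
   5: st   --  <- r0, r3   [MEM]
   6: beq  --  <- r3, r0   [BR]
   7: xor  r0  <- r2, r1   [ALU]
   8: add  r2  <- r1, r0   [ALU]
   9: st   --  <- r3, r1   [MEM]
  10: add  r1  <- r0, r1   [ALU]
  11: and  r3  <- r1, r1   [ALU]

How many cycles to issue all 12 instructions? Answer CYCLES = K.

  cy0 -> i0,i1 (xor.ALU mulh.MUL) pair
  cy1 -> i2,i3 (blt.BR sub.ALU) pair
  cy2 -> i4 (add.ALU) RAW r3
  cy3 -> i5 (st.MEM) no-port MEM/BR
  cy4 -> i6,i7 (beq.BR xor.ALU) pair
  cy5 -> i8,i9 (add.ALU st.MEM) pair
  cy6 -> i10 (add.ALU) RAW r1
  cy7 -> i11 (and.ALU) tail

CYCLES = 8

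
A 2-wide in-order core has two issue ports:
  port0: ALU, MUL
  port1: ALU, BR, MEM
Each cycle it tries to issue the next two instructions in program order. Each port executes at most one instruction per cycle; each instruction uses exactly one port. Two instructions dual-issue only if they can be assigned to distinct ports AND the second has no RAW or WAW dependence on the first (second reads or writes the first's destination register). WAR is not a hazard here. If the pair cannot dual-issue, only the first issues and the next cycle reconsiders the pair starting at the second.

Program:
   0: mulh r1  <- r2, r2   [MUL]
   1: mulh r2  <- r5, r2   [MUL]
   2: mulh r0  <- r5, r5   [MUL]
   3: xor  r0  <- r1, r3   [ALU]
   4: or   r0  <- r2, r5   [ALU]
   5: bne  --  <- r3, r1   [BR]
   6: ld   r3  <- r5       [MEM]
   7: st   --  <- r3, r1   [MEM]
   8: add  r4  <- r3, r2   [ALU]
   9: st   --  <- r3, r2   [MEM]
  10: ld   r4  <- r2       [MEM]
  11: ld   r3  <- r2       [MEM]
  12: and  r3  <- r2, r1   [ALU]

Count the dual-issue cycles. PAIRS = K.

PAIRS = 2

0. mulh @i0  | no-port MUL/MUL
1. mulh @i1  | no-port MUL/MUL
2. mulh @i2  | WAW r0
3. xor @i3  | WAW r0
4. or/bne @i4/i5  | 2-wide
5. ld @i6  | no-port MEM/MEM
6. st/add @i7/i8  | 2-wide
7. st @i9  | no-port MEM/MEM
8. ld @i10  | no-port MEM/MEM
9. ld @i11  | WAW r3
10. and @i12  | tail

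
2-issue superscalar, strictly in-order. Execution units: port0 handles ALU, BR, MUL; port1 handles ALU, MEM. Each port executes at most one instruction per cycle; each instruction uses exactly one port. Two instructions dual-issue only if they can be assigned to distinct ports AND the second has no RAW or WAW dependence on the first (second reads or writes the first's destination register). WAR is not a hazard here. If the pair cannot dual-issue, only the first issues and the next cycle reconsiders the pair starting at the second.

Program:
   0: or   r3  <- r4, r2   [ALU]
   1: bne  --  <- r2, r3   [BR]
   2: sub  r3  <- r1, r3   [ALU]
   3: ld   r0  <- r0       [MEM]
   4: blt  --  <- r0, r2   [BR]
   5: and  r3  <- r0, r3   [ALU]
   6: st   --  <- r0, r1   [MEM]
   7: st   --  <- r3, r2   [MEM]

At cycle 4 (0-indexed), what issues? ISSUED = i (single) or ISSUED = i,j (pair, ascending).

ISSUED = 6

0. or.ALU @i0  | RAW r3
1. bne.BR sub.ALU @i1/i2  | dual
2. ld.MEM @i3  | RAW r0
3. blt.BR and.ALU @i4/i5  | dual
4. st.MEM @i6  | no-port MEM/MEM
5. st.MEM @i7  | tail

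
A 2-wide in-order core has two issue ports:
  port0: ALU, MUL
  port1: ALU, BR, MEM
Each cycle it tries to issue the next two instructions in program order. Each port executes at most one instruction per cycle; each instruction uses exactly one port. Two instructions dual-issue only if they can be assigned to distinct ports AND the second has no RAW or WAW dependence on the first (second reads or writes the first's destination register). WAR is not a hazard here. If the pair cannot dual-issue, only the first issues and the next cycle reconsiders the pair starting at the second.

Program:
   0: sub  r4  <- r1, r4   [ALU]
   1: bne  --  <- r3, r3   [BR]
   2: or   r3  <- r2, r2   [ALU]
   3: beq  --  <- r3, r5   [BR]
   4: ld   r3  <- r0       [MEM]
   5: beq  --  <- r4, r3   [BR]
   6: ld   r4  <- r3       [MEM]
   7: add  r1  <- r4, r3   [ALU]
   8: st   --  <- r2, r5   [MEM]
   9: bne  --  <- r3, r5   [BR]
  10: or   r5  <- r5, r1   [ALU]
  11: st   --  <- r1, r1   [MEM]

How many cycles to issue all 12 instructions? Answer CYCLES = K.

#0 head=0: sub;bne i0&i1 pair
#1 head=2: or i2 RAW r3
#2 head=3: beq i3 no-port BR/MEM
#3 head=4: ld i4 no-port MEM/BR
#4 head=5: beq i5 no-port BR/MEM
#5 head=6: ld i6 RAW r4
#6 head=7: add;st i7&i8 pair
#7 head=9: bne;or i9&i10 pair
#8 head=11: st i11 tail

CYCLES = 9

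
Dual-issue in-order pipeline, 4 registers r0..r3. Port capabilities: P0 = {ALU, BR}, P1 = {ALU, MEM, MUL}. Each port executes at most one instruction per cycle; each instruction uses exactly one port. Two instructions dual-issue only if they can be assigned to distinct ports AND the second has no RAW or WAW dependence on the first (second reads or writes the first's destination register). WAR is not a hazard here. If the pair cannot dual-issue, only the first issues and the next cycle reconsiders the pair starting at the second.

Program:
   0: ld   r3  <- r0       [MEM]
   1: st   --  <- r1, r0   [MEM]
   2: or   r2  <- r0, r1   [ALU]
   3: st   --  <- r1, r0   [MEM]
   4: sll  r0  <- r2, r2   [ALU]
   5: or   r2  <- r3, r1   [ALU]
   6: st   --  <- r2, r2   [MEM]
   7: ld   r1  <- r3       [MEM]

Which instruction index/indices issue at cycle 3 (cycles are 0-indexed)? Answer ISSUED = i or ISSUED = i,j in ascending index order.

t=0 i0:ld ; no-port MEM/MEM
t=1 i1+i2:st or ; 2-wide
t=2 i3+i4:st sll ; 2-wide
t=3 i5:or ; RAW r2
t=4 i6:st ; no-port MEM/MEM
t=5 i7:ld ; tail

ISSUED = 5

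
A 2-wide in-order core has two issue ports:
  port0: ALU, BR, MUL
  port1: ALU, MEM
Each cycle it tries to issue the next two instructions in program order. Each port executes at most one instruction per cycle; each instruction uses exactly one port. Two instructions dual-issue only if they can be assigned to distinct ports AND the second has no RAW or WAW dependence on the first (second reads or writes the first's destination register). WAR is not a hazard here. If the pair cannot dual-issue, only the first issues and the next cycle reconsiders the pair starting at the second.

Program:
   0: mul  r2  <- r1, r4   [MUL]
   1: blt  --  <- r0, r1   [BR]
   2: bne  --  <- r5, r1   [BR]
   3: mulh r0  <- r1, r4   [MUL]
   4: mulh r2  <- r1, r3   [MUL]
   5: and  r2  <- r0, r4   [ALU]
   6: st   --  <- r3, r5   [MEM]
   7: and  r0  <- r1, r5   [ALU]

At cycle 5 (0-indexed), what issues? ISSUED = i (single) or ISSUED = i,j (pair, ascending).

c0: i0 mul.MUL  no-port MUL/BR
c1: i1 blt.BR  no-port BR/BR
c2: i2 bne.BR  no-port BR/MUL
c3: i3 mulh.MUL  no-port MUL/MUL
c4: i4 mulh.MUL  WAW r2
c5: i5&i6 and.ALU st.MEM  pair
c6: i7 and.ALU  tail

ISSUED = 5,6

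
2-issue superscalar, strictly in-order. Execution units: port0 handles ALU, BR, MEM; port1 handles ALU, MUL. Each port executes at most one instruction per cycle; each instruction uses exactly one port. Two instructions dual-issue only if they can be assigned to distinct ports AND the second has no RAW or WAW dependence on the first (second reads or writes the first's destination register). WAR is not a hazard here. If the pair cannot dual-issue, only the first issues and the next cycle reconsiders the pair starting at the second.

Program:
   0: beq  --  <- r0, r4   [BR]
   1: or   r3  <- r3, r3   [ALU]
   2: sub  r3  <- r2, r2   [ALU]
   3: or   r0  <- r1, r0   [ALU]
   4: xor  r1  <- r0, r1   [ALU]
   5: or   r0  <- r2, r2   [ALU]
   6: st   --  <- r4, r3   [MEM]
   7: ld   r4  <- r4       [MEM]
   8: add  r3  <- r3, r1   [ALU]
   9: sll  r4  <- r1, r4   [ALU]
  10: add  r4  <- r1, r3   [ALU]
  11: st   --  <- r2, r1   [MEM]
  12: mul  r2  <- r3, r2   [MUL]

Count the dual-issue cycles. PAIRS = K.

  cy0 -> i0&i1 (beq+or) 2-wide
  cy1 -> i2&i3 (sub+or) 2-wide
  cy2 -> i4&i5 (xor+or) 2-wide
  cy3 -> i6 (st) no-port MEM/MEM
  cy4 -> i7&i8 (ld+add) 2-wide
  cy5 -> i9 (sll) WAW r4
  cy6 -> i10&i11 (add+st) 2-wide
  cy7 -> i12 (mul) tail

PAIRS = 5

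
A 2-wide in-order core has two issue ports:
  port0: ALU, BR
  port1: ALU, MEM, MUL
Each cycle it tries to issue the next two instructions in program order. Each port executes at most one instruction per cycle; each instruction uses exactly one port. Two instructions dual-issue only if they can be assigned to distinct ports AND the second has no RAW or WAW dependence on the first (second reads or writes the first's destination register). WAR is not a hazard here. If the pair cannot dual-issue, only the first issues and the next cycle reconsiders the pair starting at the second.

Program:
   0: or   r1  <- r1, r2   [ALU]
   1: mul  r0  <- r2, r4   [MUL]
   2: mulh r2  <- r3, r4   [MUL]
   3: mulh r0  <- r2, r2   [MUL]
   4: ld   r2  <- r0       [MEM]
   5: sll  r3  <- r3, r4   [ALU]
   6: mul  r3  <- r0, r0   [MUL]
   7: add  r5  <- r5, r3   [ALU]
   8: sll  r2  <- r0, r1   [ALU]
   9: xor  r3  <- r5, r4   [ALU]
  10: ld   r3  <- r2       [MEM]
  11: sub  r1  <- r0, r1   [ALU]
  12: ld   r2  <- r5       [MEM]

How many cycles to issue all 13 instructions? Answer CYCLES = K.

CYCLES = 9

  cy0 -> i0,i1 (or.ALU+mul.MUL) pair
  cy1 -> i2 (mulh.MUL) no-port MUL/MUL
  cy2 -> i3 (mulh.MUL) no-port MUL/MEM
  cy3 -> i4,i5 (ld.MEM+sll.ALU) pair
  cy4 -> i6 (mul.MUL) RAW r3
  cy5 -> i7,i8 (add.ALU+sll.ALU) pair
  cy6 -> i9 (xor.ALU) WAW r3
  cy7 -> i10,i11 (ld.MEM+sub.ALU) pair
  cy8 -> i12 (ld.MEM) tail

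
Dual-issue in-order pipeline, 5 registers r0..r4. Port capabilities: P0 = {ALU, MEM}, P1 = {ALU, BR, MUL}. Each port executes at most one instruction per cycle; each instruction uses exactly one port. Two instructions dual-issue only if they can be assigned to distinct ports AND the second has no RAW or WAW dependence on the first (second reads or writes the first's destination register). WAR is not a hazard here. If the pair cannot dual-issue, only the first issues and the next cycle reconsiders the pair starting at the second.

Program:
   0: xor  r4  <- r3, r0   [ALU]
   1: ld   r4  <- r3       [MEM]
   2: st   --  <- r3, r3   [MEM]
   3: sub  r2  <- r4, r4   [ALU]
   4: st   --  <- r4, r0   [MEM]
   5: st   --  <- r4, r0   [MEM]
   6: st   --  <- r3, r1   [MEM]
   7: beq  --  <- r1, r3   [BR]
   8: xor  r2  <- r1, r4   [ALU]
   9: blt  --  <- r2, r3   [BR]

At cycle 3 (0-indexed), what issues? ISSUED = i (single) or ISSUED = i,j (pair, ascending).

ISSUED = 4

#0 head=0: xor i0 WAW r4
#1 head=1: ld i1 no-port MEM/MEM
#2 head=2: st;sub i2+i3 dual
#3 head=4: st i4 no-port MEM/MEM
#4 head=5: st i5 no-port MEM/MEM
#5 head=6: st;beq i6+i7 dual
#6 head=8: xor i8 RAW r2
#7 head=9: blt i9 tail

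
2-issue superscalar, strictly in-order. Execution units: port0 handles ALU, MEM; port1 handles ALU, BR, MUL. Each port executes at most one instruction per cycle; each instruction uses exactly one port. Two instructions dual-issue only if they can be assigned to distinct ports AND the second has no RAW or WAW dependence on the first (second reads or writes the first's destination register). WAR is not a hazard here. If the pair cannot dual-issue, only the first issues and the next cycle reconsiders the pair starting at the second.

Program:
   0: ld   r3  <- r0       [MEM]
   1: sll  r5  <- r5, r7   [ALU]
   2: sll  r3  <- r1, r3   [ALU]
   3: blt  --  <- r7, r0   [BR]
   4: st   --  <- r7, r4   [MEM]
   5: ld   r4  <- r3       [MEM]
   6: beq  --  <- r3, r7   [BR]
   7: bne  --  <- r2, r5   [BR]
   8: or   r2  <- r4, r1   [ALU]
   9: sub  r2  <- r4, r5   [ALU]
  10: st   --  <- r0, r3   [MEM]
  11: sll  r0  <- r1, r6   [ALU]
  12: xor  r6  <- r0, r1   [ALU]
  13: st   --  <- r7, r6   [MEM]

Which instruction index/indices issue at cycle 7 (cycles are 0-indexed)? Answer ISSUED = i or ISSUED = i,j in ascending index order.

#0 head=0: ld.MEM/sll.ALU i0,i1 pair
#1 head=2: sll.ALU/blt.BR i2,i3 pair
#2 head=4: st.MEM i4 no-port MEM/MEM
#3 head=5: ld.MEM/beq.BR i5,i6 pair
#4 head=7: bne.BR/or.ALU i7,i8 pair
#5 head=9: sub.ALU/st.MEM i9,i10 pair
#6 head=11: sll.ALU i11 RAW r0
#7 head=12: xor.ALU i12 RAW r6
#8 head=13: st.MEM i13 tail

ISSUED = 12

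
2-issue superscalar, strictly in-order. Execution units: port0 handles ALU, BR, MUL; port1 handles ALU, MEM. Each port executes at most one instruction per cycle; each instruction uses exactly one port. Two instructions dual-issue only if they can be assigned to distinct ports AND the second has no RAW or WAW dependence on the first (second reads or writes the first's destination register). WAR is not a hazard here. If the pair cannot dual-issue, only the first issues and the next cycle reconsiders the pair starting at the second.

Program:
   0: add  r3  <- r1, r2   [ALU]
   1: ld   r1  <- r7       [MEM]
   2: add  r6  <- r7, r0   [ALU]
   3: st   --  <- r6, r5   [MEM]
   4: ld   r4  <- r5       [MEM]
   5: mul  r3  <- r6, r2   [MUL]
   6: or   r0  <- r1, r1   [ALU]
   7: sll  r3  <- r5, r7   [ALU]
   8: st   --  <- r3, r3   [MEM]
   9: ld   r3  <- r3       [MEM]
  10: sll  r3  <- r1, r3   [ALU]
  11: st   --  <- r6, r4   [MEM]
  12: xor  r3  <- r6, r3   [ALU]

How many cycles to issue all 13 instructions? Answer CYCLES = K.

CYCLES = 9

t=0 i0+i1:add;ld ; pair
t=1 i2:add ; RAW r6
t=2 i3:st ; no-port MEM/MEM
t=3 i4+i5:ld;mul ; pair
t=4 i6+i7:or;sll ; pair
t=5 i8:st ; no-port MEM/MEM
t=6 i9:ld ; RAW+WAW r3
t=7 i10+i11:sll;st ; pair
t=8 i12:xor ; tail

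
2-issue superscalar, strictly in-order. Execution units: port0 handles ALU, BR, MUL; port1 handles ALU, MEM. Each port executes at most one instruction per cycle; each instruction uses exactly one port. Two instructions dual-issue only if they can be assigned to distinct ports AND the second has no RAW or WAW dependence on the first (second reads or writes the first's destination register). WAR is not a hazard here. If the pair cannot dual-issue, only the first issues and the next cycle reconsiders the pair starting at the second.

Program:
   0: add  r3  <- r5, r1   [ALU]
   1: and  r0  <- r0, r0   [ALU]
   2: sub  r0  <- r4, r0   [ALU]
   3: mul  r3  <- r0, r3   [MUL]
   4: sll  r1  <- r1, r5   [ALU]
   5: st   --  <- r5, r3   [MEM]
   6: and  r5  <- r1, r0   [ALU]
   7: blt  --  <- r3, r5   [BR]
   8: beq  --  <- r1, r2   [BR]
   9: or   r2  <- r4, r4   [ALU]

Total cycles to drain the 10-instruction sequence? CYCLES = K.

[0] i0&i1  add.ALU/and.ALU  -- pair
[1] i2  sub.ALU  -- RAW r0
[2] i3&i4  mul.MUL/sll.ALU  -- pair
[3] i5&i6  st.MEM/and.ALU  -- pair
[4] i7  blt.BR  -- no-port BR/BR
[5] i8&i9  beq.BR/or.ALU  -- pair

CYCLES = 6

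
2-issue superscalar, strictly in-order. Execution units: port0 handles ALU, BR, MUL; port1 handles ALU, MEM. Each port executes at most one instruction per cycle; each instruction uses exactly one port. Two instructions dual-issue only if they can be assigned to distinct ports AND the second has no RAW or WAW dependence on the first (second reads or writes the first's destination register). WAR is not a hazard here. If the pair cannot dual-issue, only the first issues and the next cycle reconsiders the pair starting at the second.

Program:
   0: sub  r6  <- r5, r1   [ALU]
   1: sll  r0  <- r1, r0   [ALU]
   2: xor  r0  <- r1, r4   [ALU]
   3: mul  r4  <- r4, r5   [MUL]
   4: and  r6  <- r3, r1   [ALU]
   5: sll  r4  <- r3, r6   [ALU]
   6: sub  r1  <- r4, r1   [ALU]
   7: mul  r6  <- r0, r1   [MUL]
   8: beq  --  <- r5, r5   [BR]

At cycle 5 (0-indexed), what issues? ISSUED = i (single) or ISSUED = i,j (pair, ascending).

ISSUED = 7

[0] i0+i1  sub/sll  -- dual
[1] i2+i3  xor/mul  -- dual
[2] i4  and  -- RAW r6
[3] i5  sll  -- RAW r4
[4] i6  sub  -- RAW r1
[5] i7  mul  -- no-port MUL/BR
[6] i8  beq  -- tail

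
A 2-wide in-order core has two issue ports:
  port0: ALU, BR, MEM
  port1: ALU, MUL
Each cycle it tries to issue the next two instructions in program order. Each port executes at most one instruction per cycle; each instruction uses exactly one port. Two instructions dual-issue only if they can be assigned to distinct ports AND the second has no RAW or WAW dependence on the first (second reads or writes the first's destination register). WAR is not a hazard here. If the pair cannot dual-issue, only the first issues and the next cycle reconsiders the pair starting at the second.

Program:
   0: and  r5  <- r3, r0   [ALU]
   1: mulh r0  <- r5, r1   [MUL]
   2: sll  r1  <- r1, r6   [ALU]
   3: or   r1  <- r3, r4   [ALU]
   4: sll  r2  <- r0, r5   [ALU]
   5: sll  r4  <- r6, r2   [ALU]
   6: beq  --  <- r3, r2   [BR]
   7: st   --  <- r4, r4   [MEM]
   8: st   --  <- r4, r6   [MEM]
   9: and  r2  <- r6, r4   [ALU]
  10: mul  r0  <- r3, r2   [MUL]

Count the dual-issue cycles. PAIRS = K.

[0] i0  and  -- RAW r5
[1] i1+i2  mulh+sll  -- 2-wide
[2] i3+i4  or+sll  -- 2-wide
[3] i5+i6  sll+beq  -- 2-wide
[4] i7  st  -- no-port MEM/MEM
[5] i8+i9  st+and  -- 2-wide
[6] i10  mul  -- tail

PAIRS = 4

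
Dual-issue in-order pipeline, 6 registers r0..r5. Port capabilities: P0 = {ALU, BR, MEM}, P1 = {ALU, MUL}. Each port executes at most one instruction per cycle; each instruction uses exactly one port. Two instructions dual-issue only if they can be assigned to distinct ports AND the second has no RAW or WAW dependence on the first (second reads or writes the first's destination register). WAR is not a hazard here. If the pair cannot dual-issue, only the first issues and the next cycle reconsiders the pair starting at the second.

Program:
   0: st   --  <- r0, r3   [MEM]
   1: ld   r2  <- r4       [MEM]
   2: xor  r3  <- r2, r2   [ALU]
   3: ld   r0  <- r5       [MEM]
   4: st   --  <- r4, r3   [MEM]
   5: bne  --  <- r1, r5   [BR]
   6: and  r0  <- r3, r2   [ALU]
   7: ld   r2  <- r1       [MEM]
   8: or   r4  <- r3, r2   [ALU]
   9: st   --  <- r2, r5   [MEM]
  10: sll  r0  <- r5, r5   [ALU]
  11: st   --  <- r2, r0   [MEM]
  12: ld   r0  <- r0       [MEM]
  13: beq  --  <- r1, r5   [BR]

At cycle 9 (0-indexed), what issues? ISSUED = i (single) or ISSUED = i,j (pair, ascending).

  cy0 -> i0 (st) no-port MEM/MEM
  cy1 -> i1 (ld) RAW r2
  cy2 -> i2/i3 (xor+ld) dual
  cy3 -> i4 (st) no-port MEM/BR
  cy4 -> i5/i6 (bne+and) dual
  cy5 -> i7 (ld) RAW r2
  cy6 -> i8/i9 (or+st) dual
  cy7 -> i10 (sll) RAW r0
  cy8 -> i11 (st) no-port MEM/MEM
  cy9 -> i12 (ld) no-port MEM/BR
  cy10 -> i13 (beq) tail

ISSUED = 12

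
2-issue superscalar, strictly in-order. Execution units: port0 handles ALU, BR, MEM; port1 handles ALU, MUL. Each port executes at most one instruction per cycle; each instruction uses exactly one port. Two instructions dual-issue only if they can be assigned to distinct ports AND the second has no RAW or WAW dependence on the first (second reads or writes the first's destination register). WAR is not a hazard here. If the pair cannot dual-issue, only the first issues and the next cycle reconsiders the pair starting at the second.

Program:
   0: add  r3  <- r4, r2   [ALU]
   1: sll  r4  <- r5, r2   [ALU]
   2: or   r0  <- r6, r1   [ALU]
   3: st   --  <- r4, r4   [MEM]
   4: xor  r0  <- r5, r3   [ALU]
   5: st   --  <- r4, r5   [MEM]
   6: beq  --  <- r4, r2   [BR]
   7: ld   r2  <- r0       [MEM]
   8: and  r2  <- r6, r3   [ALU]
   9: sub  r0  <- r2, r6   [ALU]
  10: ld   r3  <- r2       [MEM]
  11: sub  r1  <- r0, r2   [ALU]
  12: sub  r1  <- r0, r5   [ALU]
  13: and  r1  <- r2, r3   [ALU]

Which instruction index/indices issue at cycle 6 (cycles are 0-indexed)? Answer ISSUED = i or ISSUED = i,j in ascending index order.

#0 head=0: add.ALU;sll.ALU i0&i1 dual
#1 head=2: or.ALU;st.MEM i2&i3 dual
#2 head=4: xor.ALU;st.MEM i4&i5 dual
#3 head=6: beq.BR i6 no-port BR/MEM
#4 head=7: ld.MEM i7 WAW r2
#5 head=8: and.ALU i8 RAW r2
#6 head=9: sub.ALU;ld.MEM i9&i10 dual
#7 head=11: sub.ALU i11 WAW r1
#8 head=12: sub.ALU i12 WAW r1
#9 head=13: and.ALU i13 tail

ISSUED = 9,10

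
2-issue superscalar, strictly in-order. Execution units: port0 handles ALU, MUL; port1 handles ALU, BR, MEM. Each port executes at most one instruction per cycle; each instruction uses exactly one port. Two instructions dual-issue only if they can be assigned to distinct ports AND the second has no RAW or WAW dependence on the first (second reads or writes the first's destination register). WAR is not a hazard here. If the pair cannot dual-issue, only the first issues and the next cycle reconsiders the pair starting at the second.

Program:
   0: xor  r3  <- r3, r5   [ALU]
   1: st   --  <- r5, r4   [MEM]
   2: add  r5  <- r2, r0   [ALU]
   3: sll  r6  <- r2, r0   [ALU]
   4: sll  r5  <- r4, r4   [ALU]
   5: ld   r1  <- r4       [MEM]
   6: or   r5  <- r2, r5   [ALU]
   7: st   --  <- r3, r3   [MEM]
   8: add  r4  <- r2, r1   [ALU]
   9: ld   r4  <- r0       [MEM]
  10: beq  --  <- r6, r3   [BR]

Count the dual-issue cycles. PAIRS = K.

PAIRS = 4

c0: i0,i1 xor.ALU+st.MEM  pair
c1: i2,i3 add.ALU+sll.ALU  pair
c2: i4,i5 sll.ALU+ld.MEM  pair
c3: i6,i7 or.ALU+st.MEM  pair
c4: i8 add.ALU  WAW r4
c5: i9 ld.MEM  no-port MEM/BR
c6: i10 beq.BR  tail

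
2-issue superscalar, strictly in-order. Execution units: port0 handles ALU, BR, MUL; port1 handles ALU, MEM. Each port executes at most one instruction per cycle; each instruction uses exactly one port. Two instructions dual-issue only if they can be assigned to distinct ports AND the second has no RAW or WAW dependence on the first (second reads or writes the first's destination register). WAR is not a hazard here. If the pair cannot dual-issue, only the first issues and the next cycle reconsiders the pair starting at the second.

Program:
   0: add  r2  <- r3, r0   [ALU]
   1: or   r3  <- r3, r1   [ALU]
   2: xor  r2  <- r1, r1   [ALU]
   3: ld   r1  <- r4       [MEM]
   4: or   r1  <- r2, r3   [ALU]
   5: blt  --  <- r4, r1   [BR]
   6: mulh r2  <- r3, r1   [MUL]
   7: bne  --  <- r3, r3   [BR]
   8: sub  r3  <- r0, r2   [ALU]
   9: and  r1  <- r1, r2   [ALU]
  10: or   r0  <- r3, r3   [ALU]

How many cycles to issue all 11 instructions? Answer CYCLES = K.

c0: i0&i1 add+or  2-wide
c1: i2&i3 xor+ld  2-wide
c2: i4 or  RAW r1
c3: i5 blt  no-port BR/MUL
c4: i6 mulh  no-port MUL/BR
c5: i7&i8 bne+sub  2-wide
c6: i9&i10 and+or  2-wide

CYCLES = 7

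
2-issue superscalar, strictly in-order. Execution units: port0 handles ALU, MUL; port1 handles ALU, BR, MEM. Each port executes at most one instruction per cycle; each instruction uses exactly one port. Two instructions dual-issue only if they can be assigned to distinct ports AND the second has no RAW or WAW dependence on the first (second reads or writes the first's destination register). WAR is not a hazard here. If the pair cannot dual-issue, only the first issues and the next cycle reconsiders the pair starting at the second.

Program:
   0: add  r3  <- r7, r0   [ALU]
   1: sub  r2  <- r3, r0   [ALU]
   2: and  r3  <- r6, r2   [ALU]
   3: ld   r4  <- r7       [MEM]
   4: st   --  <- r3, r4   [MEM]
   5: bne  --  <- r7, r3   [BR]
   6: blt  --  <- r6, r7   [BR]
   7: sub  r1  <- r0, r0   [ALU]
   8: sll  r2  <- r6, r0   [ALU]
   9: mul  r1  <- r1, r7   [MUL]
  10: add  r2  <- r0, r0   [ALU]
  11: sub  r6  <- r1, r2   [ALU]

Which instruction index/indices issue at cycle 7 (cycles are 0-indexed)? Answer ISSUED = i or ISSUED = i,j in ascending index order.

ISSUED = 10

  cy0 -> i0 (add) RAW r3
  cy1 -> i1 (sub) RAW r2
  cy2 -> i2&i3 (and/ld) 2-wide
  cy3 -> i4 (st) no-port MEM/BR
  cy4 -> i5 (bne) no-port BR/BR
  cy5 -> i6&i7 (blt/sub) 2-wide
  cy6 -> i8&i9 (sll/mul) 2-wide
  cy7 -> i10 (add) RAW r2
  cy8 -> i11 (sub) tail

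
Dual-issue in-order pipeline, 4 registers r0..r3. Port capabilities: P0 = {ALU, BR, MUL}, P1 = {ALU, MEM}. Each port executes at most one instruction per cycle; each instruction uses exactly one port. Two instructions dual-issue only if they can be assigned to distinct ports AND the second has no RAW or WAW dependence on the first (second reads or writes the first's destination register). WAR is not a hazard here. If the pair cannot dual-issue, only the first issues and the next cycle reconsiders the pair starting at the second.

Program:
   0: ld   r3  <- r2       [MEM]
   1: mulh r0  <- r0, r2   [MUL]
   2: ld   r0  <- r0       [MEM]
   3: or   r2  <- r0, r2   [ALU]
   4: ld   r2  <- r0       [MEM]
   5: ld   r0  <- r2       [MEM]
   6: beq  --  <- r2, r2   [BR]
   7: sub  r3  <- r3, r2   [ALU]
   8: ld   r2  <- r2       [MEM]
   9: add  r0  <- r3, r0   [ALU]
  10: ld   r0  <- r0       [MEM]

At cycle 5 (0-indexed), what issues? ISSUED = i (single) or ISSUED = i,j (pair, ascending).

ISSUED = 7,8

#0 head=0: ld mulh i0+i1 pair
#1 head=2: ld i2 RAW r0
#2 head=3: or i3 WAW r2
#3 head=4: ld i4 no-port MEM/MEM
#4 head=5: ld beq i5+i6 pair
#5 head=7: sub ld i7+i8 pair
#6 head=9: add i9 RAW+WAW r0
#7 head=10: ld i10 tail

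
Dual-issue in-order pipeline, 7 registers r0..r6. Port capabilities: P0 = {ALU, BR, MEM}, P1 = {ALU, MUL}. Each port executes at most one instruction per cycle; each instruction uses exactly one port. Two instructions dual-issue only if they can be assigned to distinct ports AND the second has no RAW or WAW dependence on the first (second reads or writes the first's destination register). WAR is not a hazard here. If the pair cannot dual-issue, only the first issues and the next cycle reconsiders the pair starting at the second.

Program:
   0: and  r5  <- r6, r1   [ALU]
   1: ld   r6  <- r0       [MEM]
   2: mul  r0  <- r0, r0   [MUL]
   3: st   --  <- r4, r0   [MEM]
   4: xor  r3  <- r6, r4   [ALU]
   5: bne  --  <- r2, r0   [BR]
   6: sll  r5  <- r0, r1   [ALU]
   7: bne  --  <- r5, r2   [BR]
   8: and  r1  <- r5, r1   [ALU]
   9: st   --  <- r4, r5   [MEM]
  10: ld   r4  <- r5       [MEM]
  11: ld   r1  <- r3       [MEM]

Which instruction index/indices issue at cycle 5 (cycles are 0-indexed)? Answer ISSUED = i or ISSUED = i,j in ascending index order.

ISSUED = 9

#0 head=0: and.ALU+ld.MEM i0,i1 dual
#1 head=2: mul.MUL i2 RAW r0
#2 head=3: st.MEM+xor.ALU i3,i4 dual
#3 head=5: bne.BR+sll.ALU i5,i6 dual
#4 head=7: bne.BR+and.ALU i7,i8 dual
#5 head=9: st.MEM i9 no-port MEM/MEM
#6 head=10: ld.MEM i10 no-port MEM/MEM
#7 head=11: ld.MEM i11 tail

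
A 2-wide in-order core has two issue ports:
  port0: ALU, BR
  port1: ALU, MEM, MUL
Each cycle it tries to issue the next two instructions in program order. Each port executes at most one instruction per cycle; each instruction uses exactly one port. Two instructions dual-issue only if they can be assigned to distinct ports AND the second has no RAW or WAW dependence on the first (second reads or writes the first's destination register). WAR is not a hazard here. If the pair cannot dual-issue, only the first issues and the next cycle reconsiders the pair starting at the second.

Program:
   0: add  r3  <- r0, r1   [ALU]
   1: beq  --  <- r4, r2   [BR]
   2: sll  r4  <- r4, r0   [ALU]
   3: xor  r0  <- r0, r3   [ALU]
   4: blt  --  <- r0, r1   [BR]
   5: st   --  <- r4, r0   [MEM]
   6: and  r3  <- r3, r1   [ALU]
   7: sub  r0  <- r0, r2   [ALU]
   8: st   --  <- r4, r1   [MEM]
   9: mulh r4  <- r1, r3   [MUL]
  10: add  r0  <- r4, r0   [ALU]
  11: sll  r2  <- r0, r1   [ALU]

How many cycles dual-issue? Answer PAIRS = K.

PAIRS = 4

t=0 i0/i1:add.ALU+beq.BR ; 2-wide
t=1 i2/i3:sll.ALU+xor.ALU ; 2-wide
t=2 i4/i5:blt.BR+st.MEM ; 2-wide
t=3 i6/i7:and.ALU+sub.ALU ; 2-wide
t=4 i8:st.MEM ; no-port MEM/MUL
t=5 i9:mulh.MUL ; RAW r4
t=6 i10:add.ALU ; RAW r0
t=7 i11:sll.ALU ; tail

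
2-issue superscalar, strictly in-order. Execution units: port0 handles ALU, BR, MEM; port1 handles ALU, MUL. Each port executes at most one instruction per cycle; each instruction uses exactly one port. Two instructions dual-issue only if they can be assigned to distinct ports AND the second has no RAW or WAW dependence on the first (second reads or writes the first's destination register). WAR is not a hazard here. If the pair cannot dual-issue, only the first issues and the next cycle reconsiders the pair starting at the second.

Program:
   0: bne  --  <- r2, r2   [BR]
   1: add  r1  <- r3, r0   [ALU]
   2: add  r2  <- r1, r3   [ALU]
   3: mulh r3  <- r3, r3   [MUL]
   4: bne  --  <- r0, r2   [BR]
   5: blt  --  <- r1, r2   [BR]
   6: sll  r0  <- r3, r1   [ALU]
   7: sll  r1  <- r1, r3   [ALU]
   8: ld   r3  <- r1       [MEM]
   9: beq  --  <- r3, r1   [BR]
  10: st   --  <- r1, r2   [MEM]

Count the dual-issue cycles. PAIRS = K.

PAIRS = 3

t=0 i0,i1:bne.BR/add.ALU ; pair
t=1 i2,i3:add.ALU/mulh.MUL ; pair
t=2 i4:bne.BR ; no-port BR/BR
t=3 i5,i6:blt.BR/sll.ALU ; pair
t=4 i7:sll.ALU ; RAW r1
t=5 i8:ld.MEM ; no-port MEM/BR
t=6 i9:beq.BR ; no-port BR/MEM
t=7 i10:st.MEM ; tail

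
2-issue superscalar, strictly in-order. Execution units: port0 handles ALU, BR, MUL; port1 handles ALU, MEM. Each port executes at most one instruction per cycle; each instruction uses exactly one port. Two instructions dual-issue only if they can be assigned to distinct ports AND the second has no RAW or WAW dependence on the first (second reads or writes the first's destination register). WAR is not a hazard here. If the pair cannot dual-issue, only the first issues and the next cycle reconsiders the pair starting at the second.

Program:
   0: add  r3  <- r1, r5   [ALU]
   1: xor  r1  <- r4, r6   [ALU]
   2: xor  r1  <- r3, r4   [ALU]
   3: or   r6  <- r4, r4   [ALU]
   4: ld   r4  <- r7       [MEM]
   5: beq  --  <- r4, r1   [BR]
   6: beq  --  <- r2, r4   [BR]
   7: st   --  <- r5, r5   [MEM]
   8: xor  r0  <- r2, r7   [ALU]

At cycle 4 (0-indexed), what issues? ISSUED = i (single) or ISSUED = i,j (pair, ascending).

ISSUED = 6,7

t=0 i0&i1:add/xor ; 2-wide
t=1 i2&i3:xor/or ; 2-wide
t=2 i4:ld ; RAW r4
t=3 i5:beq ; no-port BR/BR
t=4 i6&i7:beq/st ; 2-wide
t=5 i8:xor ; tail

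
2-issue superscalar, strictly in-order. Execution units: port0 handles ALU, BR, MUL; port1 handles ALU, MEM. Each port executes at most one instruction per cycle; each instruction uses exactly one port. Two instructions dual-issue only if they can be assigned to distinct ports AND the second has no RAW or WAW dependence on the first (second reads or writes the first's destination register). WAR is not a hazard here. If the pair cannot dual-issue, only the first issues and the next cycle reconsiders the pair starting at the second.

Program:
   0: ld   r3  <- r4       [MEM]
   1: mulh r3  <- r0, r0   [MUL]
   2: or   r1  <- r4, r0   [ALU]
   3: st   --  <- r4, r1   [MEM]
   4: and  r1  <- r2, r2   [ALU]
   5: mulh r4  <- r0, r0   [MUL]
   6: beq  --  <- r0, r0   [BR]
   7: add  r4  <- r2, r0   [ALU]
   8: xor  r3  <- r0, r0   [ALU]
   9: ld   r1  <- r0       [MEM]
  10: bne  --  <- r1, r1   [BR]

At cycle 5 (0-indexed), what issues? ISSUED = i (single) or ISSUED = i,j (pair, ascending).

ISSUED = 8,9

0. ld @i0  | WAW r3
1. mulh;or @i1+i2  | 2-wide
2. st;and @i3+i4  | 2-wide
3. mulh @i5  | no-port MUL/BR
4. beq;add @i6+i7  | 2-wide
5. xor;ld @i8+i9  | 2-wide
6. bne @i10  | tail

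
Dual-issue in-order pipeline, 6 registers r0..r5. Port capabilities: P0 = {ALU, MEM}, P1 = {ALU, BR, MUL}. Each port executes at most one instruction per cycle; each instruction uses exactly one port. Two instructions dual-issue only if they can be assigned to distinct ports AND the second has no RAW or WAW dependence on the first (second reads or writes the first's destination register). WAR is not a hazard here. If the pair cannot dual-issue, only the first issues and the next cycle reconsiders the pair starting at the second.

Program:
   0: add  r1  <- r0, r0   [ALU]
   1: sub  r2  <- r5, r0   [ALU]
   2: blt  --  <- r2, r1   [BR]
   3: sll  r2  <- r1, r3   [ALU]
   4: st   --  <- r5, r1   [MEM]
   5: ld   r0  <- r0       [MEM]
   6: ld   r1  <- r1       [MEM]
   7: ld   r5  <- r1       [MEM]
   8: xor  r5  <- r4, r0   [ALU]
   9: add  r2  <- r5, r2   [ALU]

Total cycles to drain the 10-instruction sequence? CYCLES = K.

CYCLES = 8

[0] i0+i1  add.ALU+sub.ALU  -- dual
[1] i2+i3  blt.BR+sll.ALU  -- dual
[2] i4  st.MEM  -- no-port MEM/MEM
[3] i5  ld.MEM  -- no-port MEM/MEM
[4] i6  ld.MEM  -- no-port MEM/MEM
[5] i7  ld.MEM  -- WAW r5
[6] i8  xor.ALU  -- RAW r5
[7] i9  add.ALU  -- tail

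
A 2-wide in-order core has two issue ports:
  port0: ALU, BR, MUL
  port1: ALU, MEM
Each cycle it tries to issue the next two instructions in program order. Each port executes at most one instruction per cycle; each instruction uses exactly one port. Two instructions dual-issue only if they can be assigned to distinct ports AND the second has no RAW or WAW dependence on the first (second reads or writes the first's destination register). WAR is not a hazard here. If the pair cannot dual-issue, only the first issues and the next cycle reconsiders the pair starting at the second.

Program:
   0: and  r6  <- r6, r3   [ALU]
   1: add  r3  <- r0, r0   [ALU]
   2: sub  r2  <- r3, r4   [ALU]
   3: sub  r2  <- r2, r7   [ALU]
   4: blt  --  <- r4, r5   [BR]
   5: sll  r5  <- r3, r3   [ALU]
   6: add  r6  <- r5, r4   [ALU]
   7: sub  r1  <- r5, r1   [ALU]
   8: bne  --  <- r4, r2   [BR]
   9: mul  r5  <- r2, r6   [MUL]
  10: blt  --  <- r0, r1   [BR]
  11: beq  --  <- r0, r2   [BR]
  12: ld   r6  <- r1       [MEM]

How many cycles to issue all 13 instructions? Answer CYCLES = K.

c0: i0+i1 and.ALU/add.ALU  dual
c1: i2 sub.ALU  RAW+WAW r2
c2: i3+i4 sub.ALU/blt.BR  dual
c3: i5 sll.ALU  RAW r5
c4: i6+i7 add.ALU/sub.ALU  dual
c5: i8 bne.BR  no-port BR/MUL
c6: i9 mul.MUL  no-port MUL/BR
c7: i10 blt.BR  no-port BR/BR
c8: i11+i12 beq.BR/ld.MEM  dual

CYCLES = 9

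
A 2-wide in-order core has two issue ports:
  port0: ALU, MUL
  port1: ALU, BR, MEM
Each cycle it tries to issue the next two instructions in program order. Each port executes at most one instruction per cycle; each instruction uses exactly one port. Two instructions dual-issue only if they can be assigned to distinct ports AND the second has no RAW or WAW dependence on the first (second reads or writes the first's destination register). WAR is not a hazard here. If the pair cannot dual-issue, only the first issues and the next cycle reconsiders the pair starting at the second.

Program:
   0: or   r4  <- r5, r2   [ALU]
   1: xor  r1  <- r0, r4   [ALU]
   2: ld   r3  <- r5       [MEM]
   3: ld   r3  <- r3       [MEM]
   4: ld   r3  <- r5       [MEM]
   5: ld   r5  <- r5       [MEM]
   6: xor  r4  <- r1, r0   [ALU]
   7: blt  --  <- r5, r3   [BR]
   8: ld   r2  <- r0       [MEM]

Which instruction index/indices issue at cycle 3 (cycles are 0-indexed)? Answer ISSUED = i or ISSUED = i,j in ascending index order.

t=0 i0:or.ALU ; RAW r4
t=1 i1+i2:xor.ALU;ld.MEM ; 2-wide
t=2 i3:ld.MEM ; no-port MEM/MEM
t=3 i4:ld.MEM ; no-port MEM/MEM
t=4 i5+i6:ld.MEM;xor.ALU ; 2-wide
t=5 i7:blt.BR ; no-port BR/MEM
t=6 i8:ld.MEM ; tail

ISSUED = 4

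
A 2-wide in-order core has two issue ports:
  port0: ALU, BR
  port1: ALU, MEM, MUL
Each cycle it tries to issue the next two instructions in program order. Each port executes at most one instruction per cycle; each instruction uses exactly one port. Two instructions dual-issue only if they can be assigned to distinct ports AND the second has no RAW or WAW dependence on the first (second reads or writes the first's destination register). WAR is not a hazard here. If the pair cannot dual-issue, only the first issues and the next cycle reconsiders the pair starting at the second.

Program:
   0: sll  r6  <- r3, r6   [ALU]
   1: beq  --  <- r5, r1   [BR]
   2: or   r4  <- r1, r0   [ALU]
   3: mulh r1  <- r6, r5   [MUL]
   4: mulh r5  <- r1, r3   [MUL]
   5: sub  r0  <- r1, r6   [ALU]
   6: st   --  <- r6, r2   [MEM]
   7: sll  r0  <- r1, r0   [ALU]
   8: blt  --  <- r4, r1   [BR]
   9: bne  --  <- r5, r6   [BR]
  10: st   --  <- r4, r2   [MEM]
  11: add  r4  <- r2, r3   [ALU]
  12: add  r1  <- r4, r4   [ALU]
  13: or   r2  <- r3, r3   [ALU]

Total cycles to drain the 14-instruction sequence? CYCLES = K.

CYCLES = 8

#0 head=0: sll;beq i0/i1 dual
#1 head=2: or;mulh i2/i3 dual
#2 head=4: mulh;sub i4/i5 dual
#3 head=6: st;sll i6/i7 dual
#4 head=8: blt i8 no-port BR/BR
#5 head=9: bne;st i9/i10 dual
#6 head=11: add i11 RAW r4
#7 head=12: add;or i12/i13 dual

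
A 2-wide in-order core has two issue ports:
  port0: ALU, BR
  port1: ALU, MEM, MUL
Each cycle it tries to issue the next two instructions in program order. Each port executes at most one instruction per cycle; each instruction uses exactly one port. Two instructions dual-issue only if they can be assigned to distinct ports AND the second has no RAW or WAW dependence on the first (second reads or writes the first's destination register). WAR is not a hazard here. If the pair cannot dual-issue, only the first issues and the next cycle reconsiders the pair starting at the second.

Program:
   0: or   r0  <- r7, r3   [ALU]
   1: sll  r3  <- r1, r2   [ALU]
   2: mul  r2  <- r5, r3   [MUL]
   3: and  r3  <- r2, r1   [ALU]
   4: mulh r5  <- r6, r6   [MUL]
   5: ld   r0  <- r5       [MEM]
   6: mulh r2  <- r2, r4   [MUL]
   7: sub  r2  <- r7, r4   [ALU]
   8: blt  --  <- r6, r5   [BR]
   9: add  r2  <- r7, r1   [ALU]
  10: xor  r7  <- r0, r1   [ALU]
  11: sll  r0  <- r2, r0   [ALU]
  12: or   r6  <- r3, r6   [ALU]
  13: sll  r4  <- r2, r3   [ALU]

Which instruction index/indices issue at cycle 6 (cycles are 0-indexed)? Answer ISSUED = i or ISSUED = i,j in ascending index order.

[0] i0+i1  or;sll  -- pair
[1] i2  mul  -- RAW r2
[2] i3+i4  and;mulh  -- pair
[3] i5  ld  -- no-port MEM/MUL
[4] i6  mulh  -- WAW r2
[5] i7+i8  sub;blt  -- pair
[6] i9+i10  add;xor  -- pair
[7] i11+i12  sll;or  -- pair
[8] i13  sll  -- tail

ISSUED = 9,10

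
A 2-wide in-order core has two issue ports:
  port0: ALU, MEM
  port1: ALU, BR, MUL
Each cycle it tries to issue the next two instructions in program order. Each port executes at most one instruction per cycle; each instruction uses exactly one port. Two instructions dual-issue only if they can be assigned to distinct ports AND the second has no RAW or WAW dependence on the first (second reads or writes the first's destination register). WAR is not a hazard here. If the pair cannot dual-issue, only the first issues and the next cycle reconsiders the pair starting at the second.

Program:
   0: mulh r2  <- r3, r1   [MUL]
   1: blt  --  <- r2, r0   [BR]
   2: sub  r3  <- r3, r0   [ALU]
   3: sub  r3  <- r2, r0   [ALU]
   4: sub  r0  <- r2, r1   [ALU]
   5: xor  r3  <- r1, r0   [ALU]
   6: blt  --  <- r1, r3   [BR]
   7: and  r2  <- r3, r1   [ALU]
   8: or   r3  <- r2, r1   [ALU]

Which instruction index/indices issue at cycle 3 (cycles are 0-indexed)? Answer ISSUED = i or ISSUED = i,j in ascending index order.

0. mulh.MUL @i0  | no-port MUL/BR
1. blt.BR;sub.ALU @i1,i2  | dual
2. sub.ALU;sub.ALU @i3,i4  | dual
3. xor.ALU @i5  | RAW r3
4. blt.BR;and.ALU @i6,i7  | dual
5. or.ALU @i8  | tail

ISSUED = 5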